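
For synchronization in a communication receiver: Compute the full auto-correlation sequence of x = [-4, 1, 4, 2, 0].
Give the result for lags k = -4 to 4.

r_xx[k] = sum_m x[m]*x[m+k], indexed from 0, for k = -4 to 4:
  r_xx[-4] = x[4]*x[0] = 0
  r_xx[-3] = x[3]*x[0] + x[4]*x[1] = -8
  r_xx[-2] = x[2]*x[0] + x[3]*x[1] + x[4]*x[2] = -14
  r_xx[-1] = x[1]*x[0] + x[2]*x[1] + x[3]*x[2] + x[4]*x[3] = 8
  r_xx[0] = x[0]*x[0] + x[1]*x[1] + x[2]*x[2] + x[3]*x[3] + x[4]*x[4] = 37
  r_xx[1] = x[0]*x[1] + x[1]*x[2] + x[2]*x[3] + x[3]*x[4] = 8
  r_xx[2] = x[0]*x[2] + x[1]*x[3] + x[2]*x[4] = -14
  r_xx[3] = x[0]*x[3] + x[1]*x[4] = -8
  r_xx[4] = x[0]*x[4] = 0
r_xx = [0, -8, -14, 8, 37, 8, -14, -8, 0]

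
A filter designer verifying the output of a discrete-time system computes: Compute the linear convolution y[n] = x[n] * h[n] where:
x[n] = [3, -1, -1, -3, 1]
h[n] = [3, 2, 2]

y[n] = sum_k x[k]*h[n-k]. Output length = len(x) + len(h) - 1 = 5 + 3 - 1 = 7.
y[0] = 3*3 = 9
y[1] = -1*3 + 3*2 = 3
y[2] = -1*3 + -1*2 + 3*2 = 1
y[3] = -3*3 + -1*2 + -1*2 = -13
y[4] = 1*3 + -3*2 + -1*2 = -5
y[5] = 1*2 + -3*2 = -4
y[6] = 1*2 = 2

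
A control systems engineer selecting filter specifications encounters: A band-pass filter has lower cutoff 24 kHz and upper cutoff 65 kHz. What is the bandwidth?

Bandwidth = f_high - f_low
= 65 kHz - 24 kHz = 41 kHz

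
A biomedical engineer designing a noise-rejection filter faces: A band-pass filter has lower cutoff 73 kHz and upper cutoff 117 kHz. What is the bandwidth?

Bandwidth = f_high - f_low
= 117 kHz - 73 kHz = 44 kHz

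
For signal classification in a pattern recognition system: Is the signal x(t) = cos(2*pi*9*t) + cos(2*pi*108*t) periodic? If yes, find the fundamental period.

f1 = 9 Hz, f2 = 108 Hz
Period T1 = 1/9, T2 = 1/108
Ratio T1/T2 = 108/9, which is rational.
The signal is periodic with fundamental period T = 1/GCD(9,108) = 1/9 s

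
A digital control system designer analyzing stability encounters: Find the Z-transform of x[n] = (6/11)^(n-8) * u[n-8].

Time-shifting property: if X(z) = Z{x[n]}, then Z{x[n-d]} = z^(-d) * X(z)
X(z) = z/(z - 6/11) for x[n] = (6/11)^n * u[n]
Z{x[n-8]} = z^(-8) * z/(z - 6/11) = z^(-7)/(z - 6/11)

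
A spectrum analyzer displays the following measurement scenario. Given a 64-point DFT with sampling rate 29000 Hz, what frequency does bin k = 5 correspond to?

The frequency of DFT bin k is: f_k = k * f_s / N
f_5 = 5 * 29000 / 64 = 18125/8 Hz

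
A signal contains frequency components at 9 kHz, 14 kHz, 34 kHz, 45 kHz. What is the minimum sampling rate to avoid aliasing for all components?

The highest frequency component is f_max = 45 kHz.
Nyquist rate = 2 * f_max = 2 * 45 kHz = 90 kHz.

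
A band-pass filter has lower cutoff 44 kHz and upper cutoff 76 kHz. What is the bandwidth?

Bandwidth = f_high - f_low
= 76 kHz - 44 kHz = 32 kHz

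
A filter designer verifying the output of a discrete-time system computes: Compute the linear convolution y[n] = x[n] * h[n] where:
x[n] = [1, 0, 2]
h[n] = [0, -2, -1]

y[n] = sum_k x[k]*h[n-k]. Output length = len(x) + len(h) - 1 = 3 + 3 - 1 = 5.
y[0] = 1*0 = 0
y[1] = 0*0 + 1*-2 = -2
y[2] = 2*0 + 0*-2 + 1*-1 = -1
y[3] = 2*-2 + 0*-1 = -4
y[4] = 2*-1 = -2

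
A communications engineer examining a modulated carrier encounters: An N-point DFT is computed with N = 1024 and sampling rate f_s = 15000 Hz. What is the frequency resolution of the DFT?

DFT frequency resolution = f_s / N
= 15000 / 1024 = 1875/128 Hz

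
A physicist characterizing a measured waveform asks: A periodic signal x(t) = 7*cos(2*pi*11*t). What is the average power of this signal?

Average power of A*cos(wt) is A^2/2.
P = 7^2 / 2 = 49/2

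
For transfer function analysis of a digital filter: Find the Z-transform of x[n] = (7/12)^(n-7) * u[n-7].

Time-shifting property: if X(z) = Z{x[n]}, then Z{x[n-d]} = z^(-d) * X(z)
X(z) = z/(z - 7/12) for x[n] = (7/12)^n * u[n]
Z{x[n-7]} = z^(-7) * z/(z - 7/12) = z^(-6)/(z - 7/12)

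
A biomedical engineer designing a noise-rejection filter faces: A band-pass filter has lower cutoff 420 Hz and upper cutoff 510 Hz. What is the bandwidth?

Bandwidth = f_high - f_low
= 510 Hz - 420 Hz = 90 Hz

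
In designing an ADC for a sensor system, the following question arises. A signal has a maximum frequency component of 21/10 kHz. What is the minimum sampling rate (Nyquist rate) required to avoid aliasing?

By the Nyquist-Shannon sampling theorem,
the minimum sampling rate (Nyquist rate) must be at least 2 * f_max.
Nyquist rate = 2 * 21/10 kHz = 21/5 kHz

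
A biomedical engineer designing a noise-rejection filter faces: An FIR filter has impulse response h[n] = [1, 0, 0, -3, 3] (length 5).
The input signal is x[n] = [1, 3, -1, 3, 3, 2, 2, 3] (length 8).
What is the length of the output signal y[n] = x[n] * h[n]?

For linear convolution, the output length is:
len(y) = len(x) + len(h) - 1 = 8 + 5 - 1 = 12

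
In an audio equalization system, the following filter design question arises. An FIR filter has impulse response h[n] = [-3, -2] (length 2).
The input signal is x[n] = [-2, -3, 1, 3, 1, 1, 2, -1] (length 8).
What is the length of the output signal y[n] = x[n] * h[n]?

For linear convolution, the output length is:
len(y) = len(x) + len(h) - 1 = 8 + 2 - 1 = 9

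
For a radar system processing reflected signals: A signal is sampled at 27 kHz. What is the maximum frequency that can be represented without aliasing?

The maximum frequency that can be represented without aliasing
is the Nyquist frequency: f_max = f_s / 2 = 27 kHz / 2 = 27/2 kHz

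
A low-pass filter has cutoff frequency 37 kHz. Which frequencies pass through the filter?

A low-pass filter passes all frequencies below the cutoff frequency 37 kHz and attenuates higher frequencies.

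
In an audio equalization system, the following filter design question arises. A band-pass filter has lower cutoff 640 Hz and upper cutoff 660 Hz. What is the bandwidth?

Bandwidth = f_high - f_low
= 660 Hz - 640 Hz = 20 Hz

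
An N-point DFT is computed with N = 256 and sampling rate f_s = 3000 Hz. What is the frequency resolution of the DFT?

DFT frequency resolution = f_s / N
= 3000 / 256 = 375/32 Hz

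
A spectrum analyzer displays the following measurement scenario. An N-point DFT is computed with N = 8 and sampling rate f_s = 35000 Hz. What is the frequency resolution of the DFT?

DFT frequency resolution = f_s / N
= 35000 / 8 = 4375 Hz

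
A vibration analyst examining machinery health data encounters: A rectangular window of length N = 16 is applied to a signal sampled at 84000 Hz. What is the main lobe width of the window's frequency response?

For a rectangular window of length N,
the main lobe width in frequency is 2*f_s/N.
= 2*84000/16 = 10500 Hz
This determines the minimum frequency separation for resolving two sinusoids.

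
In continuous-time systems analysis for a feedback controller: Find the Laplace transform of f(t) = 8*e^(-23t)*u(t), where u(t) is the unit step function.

Standard Laplace transform pair:
e^(-at)*u(t) <-> 1/(s+a)
With a = 23: L{8*e^(-23t)*u(t)} = 8/(s+23), ROC: Re(s) > -23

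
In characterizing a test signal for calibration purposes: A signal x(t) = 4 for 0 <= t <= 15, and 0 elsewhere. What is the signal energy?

Energy = integral of |x(t)|^2 dt over the signal duration
= 4^2 * 15 = 16 * 15 = 240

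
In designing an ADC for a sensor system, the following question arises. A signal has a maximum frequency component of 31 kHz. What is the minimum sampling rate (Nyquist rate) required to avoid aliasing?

By the Nyquist-Shannon sampling theorem,
the minimum sampling rate (Nyquist rate) must be at least 2 * f_max.
Nyquist rate = 2 * 31 kHz = 62 kHz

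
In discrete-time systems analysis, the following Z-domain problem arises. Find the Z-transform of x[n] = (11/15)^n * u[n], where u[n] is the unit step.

The Z-transform of a^n * u[n] is z/(z-a) for |z| > |a|.
Here a = 11/15, so X(z) = z/(z - (11/15)) = 15z/(15z - 11)
ROC: |z| > 11/15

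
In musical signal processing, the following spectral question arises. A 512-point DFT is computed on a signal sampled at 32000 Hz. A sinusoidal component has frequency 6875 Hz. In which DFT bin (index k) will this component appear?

DFT frequency resolution = f_s/N = 32000/512 = 125/2 Hz
Bin index k = f_signal / resolution = 6875 / 125/2 = 110
The signal frequency 6875 Hz falls in DFT bin k = 110.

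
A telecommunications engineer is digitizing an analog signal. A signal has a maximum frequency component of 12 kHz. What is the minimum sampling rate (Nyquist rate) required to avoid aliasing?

By the Nyquist-Shannon sampling theorem,
the minimum sampling rate (Nyquist rate) must be at least 2 * f_max.
Nyquist rate = 2 * 12 kHz = 24 kHz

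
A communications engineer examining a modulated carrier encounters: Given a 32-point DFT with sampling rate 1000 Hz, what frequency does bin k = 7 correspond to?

The frequency of DFT bin k is: f_k = k * f_s / N
f_7 = 7 * 1000 / 32 = 875/4 Hz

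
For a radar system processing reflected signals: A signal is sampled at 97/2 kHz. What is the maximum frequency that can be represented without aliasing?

The maximum frequency that can be represented without aliasing
is the Nyquist frequency: f_max = f_s / 2 = 97/2 kHz / 2 = 97/4 kHz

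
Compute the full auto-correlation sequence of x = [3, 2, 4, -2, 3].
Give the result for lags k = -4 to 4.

r_xx[k] = sum_m x[m]*x[m+k], indexed from 0, for k = -4 to 4:
  r_xx[-4] = x[4]*x[0] = 9
  r_xx[-3] = x[3]*x[0] + x[4]*x[1] = 0
  r_xx[-2] = x[2]*x[0] + x[3]*x[1] + x[4]*x[2] = 20
  r_xx[-1] = x[1]*x[0] + x[2]*x[1] + x[3]*x[2] + x[4]*x[3] = 0
  r_xx[0] = x[0]*x[0] + x[1]*x[1] + x[2]*x[2] + x[3]*x[3] + x[4]*x[4] = 42
  r_xx[1] = x[0]*x[1] + x[1]*x[2] + x[2]*x[3] + x[3]*x[4] = 0
  r_xx[2] = x[0]*x[2] + x[1]*x[3] + x[2]*x[4] = 20
  r_xx[3] = x[0]*x[3] + x[1]*x[4] = 0
  r_xx[4] = x[0]*x[4] = 9
r_xx = [9, 0, 20, 0, 42, 0, 20, 0, 9]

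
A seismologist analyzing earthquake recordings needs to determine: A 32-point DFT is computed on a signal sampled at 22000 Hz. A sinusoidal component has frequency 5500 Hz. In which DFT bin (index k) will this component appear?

DFT frequency resolution = f_s/N = 22000/32 = 1375/2 Hz
Bin index k = f_signal / resolution = 5500 / 1375/2 = 8
The signal frequency 5500 Hz falls in DFT bin k = 8.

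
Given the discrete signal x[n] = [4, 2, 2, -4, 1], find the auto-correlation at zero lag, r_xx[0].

The auto-correlation at zero lag r_xx[0] equals the signal energy.
r_xx[0] = sum of x[n]^2 = 4^2 + 2^2 + 2^2 + (-4)^2 + 1^2
= 16 + 4 + 4 + 16 + 1 = 41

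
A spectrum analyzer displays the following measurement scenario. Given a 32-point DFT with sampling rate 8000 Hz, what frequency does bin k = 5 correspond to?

The frequency of DFT bin k is: f_k = k * f_s / N
f_5 = 5 * 8000 / 32 = 1250 Hz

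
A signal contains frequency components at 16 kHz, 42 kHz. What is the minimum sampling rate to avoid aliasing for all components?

The highest frequency component is f_max = 42 kHz.
Nyquist rate = 2 * f_max = 2 * 42 kHz = 84 kHz.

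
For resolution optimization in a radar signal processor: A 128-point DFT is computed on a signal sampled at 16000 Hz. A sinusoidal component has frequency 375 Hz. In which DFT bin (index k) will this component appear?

DFT frequency resolution = f_s/N = 16000/128 = 125 Hz
Bin index k = f_signal / resolution = 375 / 125 = 3
The signal frequency 375 Hz falls in DFT bin k = 3.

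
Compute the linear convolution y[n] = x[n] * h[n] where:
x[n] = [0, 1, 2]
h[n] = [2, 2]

y[n] = sum_k x[k]*h[n-k]. Output length = len(x) + len(h) - 1 = 3 + 2 - 1 = 4.
y[0] = 0*2 = 0
y[1] = 1*2 + 0*2 = 2
y[2] = 2*2 + 1*2 = 6
y[3] = 2*2 = 4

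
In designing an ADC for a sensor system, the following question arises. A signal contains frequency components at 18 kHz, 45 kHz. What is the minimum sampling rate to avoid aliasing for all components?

The highest frequency component is f_max = 45 kHz.
Nyquist rate = 2 * f_max = 2 * 45 kHz = 90 kHz.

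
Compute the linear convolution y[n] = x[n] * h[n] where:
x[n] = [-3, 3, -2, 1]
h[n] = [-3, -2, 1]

y[n] = sum_k x[k]*h[n-k]. Output length = len(x) + len(h) - 1 = 4 + 3 - 1 = 6.
y[0] = -3*-3 = 9
y[1] = 3*-3 + -3*-2 = -3
y[2] = -2*-3 + 3*-2 + -3*1 = -3
y[3] = 1*-3 + -2*-2 + 3*1 = 4
y[4] = 1*-2 + -2*1 = -4
y[5] = 1*1 = 1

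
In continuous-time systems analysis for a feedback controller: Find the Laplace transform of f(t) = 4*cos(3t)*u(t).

Standard pair: cos(wt)*u(t) <-> s/(s^2+w^2)
With w = 3: L{4*cos(3t)*u(t)} = 4s/(s^2+9)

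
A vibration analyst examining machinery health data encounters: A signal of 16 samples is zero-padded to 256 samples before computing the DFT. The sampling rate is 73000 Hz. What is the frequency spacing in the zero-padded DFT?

Original DFT: N = 16, resolution = f_s/N = 73000/16 = 9125/2 Hz
Zero-padded DFT: N = 256, resolution = f_s/N = 73000/256 = 9125/32 Hz
Zero-padding interpolates the spectrum (finer frequency grid)
but does NOT improve the true spectral resolution (ability to resolve close frequencies).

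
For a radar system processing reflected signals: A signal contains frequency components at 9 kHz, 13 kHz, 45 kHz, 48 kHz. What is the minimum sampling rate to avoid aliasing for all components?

The highest frequency component is f_max = 48 kHz.
Nyquist rate = 2 * f_max = 2 * 48 kHz = 96 kHz.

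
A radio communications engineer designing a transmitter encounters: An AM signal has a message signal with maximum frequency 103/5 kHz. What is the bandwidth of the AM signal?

In AM (double-sideband), the bandwidth is twice the message frequency.
BW = 2 * f_m = 2 * 103/5 kHz = 206/5 kHz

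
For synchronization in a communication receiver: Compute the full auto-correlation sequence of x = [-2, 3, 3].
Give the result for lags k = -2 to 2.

r_xx[k] = sum_m x[m]*x[m+k], indexed from 0, for k = -2 to 2:
  r_xx[-2] = x[2]*x[0] = -6
  r_xx[-1] = x[1]*x[0] + x[2]*x[1] = 3
  r_xx[0] = x[0]*x[0] + x[1]*x[1] + x[2]*x[2] = 22
  r_xx[1] = x[0]*x[1] + x[1]*x[2] = 3
  r_xx[2] = x[0]*x[2] = -6
r_xx = [-6, 3, 22, 3, -6]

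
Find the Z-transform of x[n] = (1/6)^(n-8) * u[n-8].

Time-shifting property: if X(z) = Z{x[n]}, then Z{x[n-d]} = z^(-d) * X(z)
X(z) = z/(z - 1/6) for x[n] = (1/6)^n * u[n]
Z{x[n-8]} = z^(-8) * z/(z - 1/6) = z^(-7)/(z - 1/6)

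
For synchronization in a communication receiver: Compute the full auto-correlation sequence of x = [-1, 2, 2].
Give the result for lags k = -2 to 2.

r_xx[k] = sum_m x[m]*x[m+k], indexed from 0, for k = -2 to 2:
  r_xx[-2] = x[2]*x[0] = -2
  r_xx[-1] = x[1]*x[0] + x[2]*x[1] = 2
  r_xx[0] = x[0]*x[0] + x[1]*x[1] + x[2]*x[2] = 9
  r_xx[1] = x[0]*x[1] + x[1]*x[2] = 2
  r_xx[2] = x[0]*x[2] = -2
r_xx = [-2, 2, 9, 2, -2]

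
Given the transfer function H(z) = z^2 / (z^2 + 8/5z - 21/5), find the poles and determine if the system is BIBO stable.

Poles are roots of the denominator: z^2 + 8/5z - 21/5 = 0.
Quadratic formula: z = [-(8/5) +/- sqrt((8/5)^2 - 4*(-21/5))] / 2
Discriminant = 64/25 + 84/5 = 484/25; sqrt = 22/5.
z = (-8/5 +/- 22/5) / 2 => z = 7/5 or z = -3.
|p1| = 3, |p2| = 7/5.
For BIBO stability, all poles must lie inside the unit circle (|p| < 1).
System is UNSTABLE since at least one |p| >= 1.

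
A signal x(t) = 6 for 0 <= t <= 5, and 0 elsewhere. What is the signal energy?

Energy = integral of |x(t)|^2 dt over the signal duration
= 6^2 * 5 = 36 * 5 = 180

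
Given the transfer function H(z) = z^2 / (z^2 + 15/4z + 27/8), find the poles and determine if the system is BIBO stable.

Poles are roots of the denominator: z^2 + 15/4z + 27/8 = 0.
Quadratic formula: z = [-(15/4) +/- sqrt((15/4)^2 - 4*(27/8))] / 2
Discriminant = 225/16 - 27/2 = 9/16; sqrt = 3/4.
z = (-15/4 +/- 3/4) / 2 => z = -3/2 or z = -9/4.
|p1| = 3/2, |p2| = 9/4.
For BIBO stability, all poles must lie inside the unit circle (|p| < 1).
System is UNSTABLE since at least one |p| >= 1.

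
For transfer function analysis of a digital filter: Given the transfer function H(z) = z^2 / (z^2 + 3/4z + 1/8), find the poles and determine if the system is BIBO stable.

Poles are roots of the denominator: z^2 + 3/4z + 1/8 = 0.
Quadratic formula: z = [-(3/4) +/- sqrt((3/4)^2 - 4*(1/8))] / 2
Discriminant = 9/16 - 1/2 = 1/16; sqrt = 1/4.
z = (-3/4 +/- 1/4) / 2 => z = -1/4 or z = -1/2.
|p1| = 1/4, |p2| = 1/2.
For BIBO stability, all poles must lie inside the unit circle (|p| < 1).
System is STABLE since both |p| < 1.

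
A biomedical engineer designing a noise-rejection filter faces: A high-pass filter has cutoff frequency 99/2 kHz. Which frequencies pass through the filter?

A high-pass filter passes all frequencies above the cutoff frequency 99/2 kHz and attenuates lower frequencies.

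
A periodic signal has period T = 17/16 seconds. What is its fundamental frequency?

The fundamental frequency is the reciprocal of the period.
f = 1/T = 1/(17/16) = 16/17 Hz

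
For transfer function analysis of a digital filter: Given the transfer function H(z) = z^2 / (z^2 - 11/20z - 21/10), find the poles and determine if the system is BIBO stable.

Poles are roots of the denominator: z^2 - 11/20z - 21/10 = 0.
Quadratic formula: z = [-(-11/20) +/- sqrt((-11/20)^2 - 4*(-21/10))] / 2
Discriminant = 121/400 + 42/5 = 3481/400; sqrt = 59/20.
z = (11/20 +/- 59/20) / 2 => z = 7/4 or z = -6/5.
|p1| = 7/4, |p2| = 6/5.
For BIBO stability, all poles must lie inside the unit circle (|p| < 1).
System is UNSTABLE since at least one |p| >= 1.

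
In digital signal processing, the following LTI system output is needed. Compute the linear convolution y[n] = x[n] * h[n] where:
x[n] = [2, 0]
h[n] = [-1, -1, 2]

y[n] = sum_k x[k]*h[n-k]. Output length = len(x) + len(h) - 1 = 2 + 3 - 1 = 4.
y[0] = 2*-1 = -2
y[1] = 0*-1 + 2*-1 = -2
y[2] = 0*-1 + 2*2 = 4
y[3] = 0*2 = 0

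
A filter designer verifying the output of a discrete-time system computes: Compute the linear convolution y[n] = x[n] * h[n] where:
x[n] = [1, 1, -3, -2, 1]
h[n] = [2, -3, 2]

y[n] = sum_k x[k]*h[n-k]. Output length = len(x) + len(h) - 1 = 5 + 3 - 1 = 7.
y[0] = 1*2 = 2
y[1] = 1*2 + 1*-3 = -1
y[2] = -3*2 + 1*-3 + 1*2 = -7
y[3] = -2*2 + -3*-3 + 1*2 = 7
y[4] = 1*2 + -2*-3 + -3*2 = 2
y[5] = 1*-3 + -2*2 = -7
y[6] = 1*2 = 2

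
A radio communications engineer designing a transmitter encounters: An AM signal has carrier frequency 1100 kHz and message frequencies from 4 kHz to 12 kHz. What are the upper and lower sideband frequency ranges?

Upper sideband (USB) = fc + [fm_low, fm_high] = 1100 + [4, 12] = [1104, 1112] kHz
Lower sideband (LSB) = fc - [fm_high, fm_low] = 1100 - [12, 4] = [1088, 1096] kHz
Total occupied spectrum: 1088 kHz to 1112 kHz (plus carrier at 1100 kHz)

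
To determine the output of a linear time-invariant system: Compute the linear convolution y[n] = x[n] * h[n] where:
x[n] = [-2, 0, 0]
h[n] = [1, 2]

y[n] = sum_k x[k]*h[n-k]. Output length = len(x) + len(h) - 1 = 3 + 2 - 1 = 4.
y[0] = -2*1 = -2
y[1] = 0*1 + -2*2 = -4
y[2] = 0*1 + 0*2 = 0
y[3] = 0*2 = 0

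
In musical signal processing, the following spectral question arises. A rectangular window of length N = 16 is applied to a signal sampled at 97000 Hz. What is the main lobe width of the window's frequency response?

For a rectangular window of length N,
the main lobe width in frequency is 2*f_s/N.
= 2*97000/16 = 12125 Hz
This determines the minimum frequency separation for resolving two sinusoids.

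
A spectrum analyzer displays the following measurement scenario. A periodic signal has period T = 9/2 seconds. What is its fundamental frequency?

The fundamental frequency is the reciprocal of the period.
f = 1/T = 1/(9/2) = 2/9 Hz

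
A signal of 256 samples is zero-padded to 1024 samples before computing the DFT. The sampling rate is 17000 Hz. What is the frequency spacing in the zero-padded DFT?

Original DFT: N = 256, resolution = f_s/N = 17000/256 = 2125/32 Hz
Zero-padded DFT: N = 1024, resolution = f_s/N = 17000/1024 = 2125/128 Hz
Zero-padding interpolates the spectrum (finer frequency grid)
but does NOT improve the true spectral resolution (ability to resolve close frequencies).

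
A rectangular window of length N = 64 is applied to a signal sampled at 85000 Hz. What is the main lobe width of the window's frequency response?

For a rectangular window of length N,
the main lobe width in frequency is 2*f_s/N.
= 2*85000/64 = 10625/4 Hz
This determines the minimum frequency separation for resolving two sinusoids.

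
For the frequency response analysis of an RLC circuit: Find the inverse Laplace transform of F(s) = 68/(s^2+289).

Standard pair: w/(s^2+w^2) <-> sin(wt)*u(t)
Recognize w^2 = 289, so w = 17; numerator 68 = 4*17.
f(t) = 4*sin(17t)*u(t)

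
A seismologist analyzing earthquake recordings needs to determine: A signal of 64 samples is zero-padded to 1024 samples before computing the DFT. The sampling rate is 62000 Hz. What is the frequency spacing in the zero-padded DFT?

Original DFT: N = 64, resolution = f_s/N = 62000/64 = 3875/4 Hz
Zero-padded DFT: N = 1024, resolution = f_s/N = 62000/1024 = 3875/64 Hz
Zero-padding interpolates the spectrum (finer frequency grid)
but does NOT improve the true spectral resolution (ability to resolve close frequencies).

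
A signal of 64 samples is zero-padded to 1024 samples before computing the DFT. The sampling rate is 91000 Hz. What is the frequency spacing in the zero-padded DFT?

Original DFT: N = 64, resolution = f_s/N = 91000/64 = 11375/8 Hz
Zero-padded DFT: N = 1024, resolution = f_s/N = 91000/1024 = 11375/128 Hz
Zero-padding interpolates the spectrum (finer frequency grid)
but does NOT improve the true spectral resolution (ability to resolve close frequencies).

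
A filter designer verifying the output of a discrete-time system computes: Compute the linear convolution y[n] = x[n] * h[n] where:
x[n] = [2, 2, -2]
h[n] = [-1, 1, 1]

y[n] = sum_k x[k]*h[n-k]. Output length = len(x) + len(h) - 1 = 3 + 3 - 1 = 5.
y[0] = 2*-1 = -2
y[1] = 2*-1 + 2*1 = 0
y[2] = -2*-1 + 2*1 + 2*1 = 6
y[3] = -2*1 + 2*1 = 0
y[4] = -2*1 = -2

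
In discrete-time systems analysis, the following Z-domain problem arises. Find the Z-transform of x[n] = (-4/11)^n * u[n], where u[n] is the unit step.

The Z-transform of a^n * u[n] is z/(z-a) for |z| > |a|.
Here a = -4/11, so X(z) = z/(z - (-4/11)) = 11z/(11z + 4)
ROC: |z| > 4/11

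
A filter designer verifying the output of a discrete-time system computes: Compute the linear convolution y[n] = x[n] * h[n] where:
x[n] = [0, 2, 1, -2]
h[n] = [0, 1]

y[n] = sum_k x[k]*h[n-k]. Output length = len(x) + len(h) - 1 = 4 + 2 - 1 = 5.
y[0] = 0*0 = 0
y[1] = 2*0 + 0*1 = 0
y[2] = 1*0 + 2*1 = 2
y[3] = -2*0 + 1*1 = 1
y[4] = -2*1 = -2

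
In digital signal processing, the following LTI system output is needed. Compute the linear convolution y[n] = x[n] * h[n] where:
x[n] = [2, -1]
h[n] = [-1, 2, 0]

y[n] = sum_k x[k]*h[n-k]. Output length = len(x) + len(h) - 1 = 2 + 3 - 1 = 4.
y[0] = 2*-1 = -2
y[1] = -1*-1 + 2*2 = 5
y[2] = -1*2 + 2*0 = -2
y[3] = -1*0 = 0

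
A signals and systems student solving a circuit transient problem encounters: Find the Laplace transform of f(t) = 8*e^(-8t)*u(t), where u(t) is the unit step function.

Standard Laplace transform pair:
e^(-at)*u(t) <-> 1/(s+a)
With a = 8: L{8*e^(-8t)*u(t)} = 8/(s+8), ROC: Re(s) > -8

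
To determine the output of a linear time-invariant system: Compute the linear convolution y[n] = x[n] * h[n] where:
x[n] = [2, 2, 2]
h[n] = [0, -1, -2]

y[n] = sum_k x[k]*h[n-k]. Output length = len(x) + len(h) - 1 = 3 + 3 - 1 = 5.
y[0] = 2*0 = 0
y[1] = 2*0 + 2*-1 = -2
y[2] = 2*0 + 2*-1 + 2*-2 = -6
y[3] = 2*-1 + 2*-2 = -6
y[4] = 2*-2 = -4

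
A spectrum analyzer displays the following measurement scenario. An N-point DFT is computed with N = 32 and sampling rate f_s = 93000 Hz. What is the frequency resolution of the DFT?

DFT frequency resolution = f_s / N
= 93000 / 32 = 11625/4 Hz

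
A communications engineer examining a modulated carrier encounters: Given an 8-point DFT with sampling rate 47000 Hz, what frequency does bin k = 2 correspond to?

The frequency of DFT bin k is: f_k = k * f_s / N
f_2 = 2 * 47000 / 8 = 11750 Hz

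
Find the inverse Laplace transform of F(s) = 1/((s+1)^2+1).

Standard pair: w/((s+a)^2+w^2) <-> e^(-at)*sin(wt)*u(t)
With a=1, w=1: f(t) = e^(-t)*sin(t)*u(t)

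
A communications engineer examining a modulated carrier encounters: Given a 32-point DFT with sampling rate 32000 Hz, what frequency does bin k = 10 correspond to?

The frequency of DFT bin k is: f_k = k * f_s / N
f_10 = 10 * 32000 / 32 = 10000 Hz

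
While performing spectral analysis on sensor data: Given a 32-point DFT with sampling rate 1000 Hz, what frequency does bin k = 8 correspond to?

The frequency of DFT bin k is: f_k = k * f_s / N
f_8 = 8 * 1000 / 32 = 250 Hz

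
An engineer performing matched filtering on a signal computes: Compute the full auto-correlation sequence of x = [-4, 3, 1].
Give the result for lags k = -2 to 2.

r_xx[k] = sum_m x[m]*x[m+k], indexed from 0, for k = -2 to 2:
  r_xx[-2] = x[2]*x[0] = -4
  r_xx[-1] = x[1]*x[0] + x[2]*x[1] = -9
  r_xx[0] = x[0]*x[0] + x[1]*x[1] + x[2]*x[2] = 26
  r_xx[1] = x[0]*x[1] + x[1]*x[2] = -9
  r_xx[2] = x[0]*x[2] = -4
r_xx = [-4, -9, 26, -9, -4]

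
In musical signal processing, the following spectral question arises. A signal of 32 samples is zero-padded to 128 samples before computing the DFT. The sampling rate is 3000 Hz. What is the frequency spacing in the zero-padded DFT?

Original DFT: N = 32, resolution = f_s/N = 3000/32 = 375/4 Hz
Zero-padded DFT: N = 128, resolution = f_s/N = 3000/128 = 375/16 Hz
Zero-padding interpolates the spectrum (finer frequency grid)
but does NOT improve the true spectral resolution (ability to resolve close frequencies).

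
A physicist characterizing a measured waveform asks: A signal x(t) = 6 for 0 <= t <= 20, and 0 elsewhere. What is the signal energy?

Energy = integral of |x(t)|^2 dt over the signal duration
= 6^2 * 20 = 36 * 20 = 720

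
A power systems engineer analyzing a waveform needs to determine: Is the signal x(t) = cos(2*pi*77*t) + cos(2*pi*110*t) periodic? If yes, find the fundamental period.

f1 = 77 Hz, f2 = 110 Hz
Period T1 = 1/77, T2 = 1/110
Ratio T1/T2 = 110/77, which is rational.
The signal is periodic with fundamental period T = 1/GCD(77,110) = 1/11 s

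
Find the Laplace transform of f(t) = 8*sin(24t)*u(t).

Standard pair: sin(wt)*u(t) <-> w/(s^2+w^2)
With w = 24: L{8*sin(24t)*u(t)} = 192/(s^2+576)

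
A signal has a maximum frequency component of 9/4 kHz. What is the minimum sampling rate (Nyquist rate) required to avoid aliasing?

By the Nyquist-Shannon sampling theorem,
the minimum sampling rate (Nyquist rate) must be at least 2 * f_max.
Nyquist rate = 2 * 9/4 kHz = 9/2 kHz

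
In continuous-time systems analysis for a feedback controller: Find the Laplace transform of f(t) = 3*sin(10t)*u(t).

Standard pair: sin(wt)*u(t) <-> w/(s^2+w^2)
With w = 10: L{3*sin(10t)*u(t)} = 30/(s^2+100)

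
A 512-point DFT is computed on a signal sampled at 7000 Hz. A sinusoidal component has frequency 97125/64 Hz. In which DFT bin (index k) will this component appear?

DFT frequency resolution = f_s/N = 7000/512 = 875/64 Hz
Bin index k = f_signal / resolution = 97125/64 / 875/64 = 111
The signal frequency 97125/64 Hz falls in DFT bin k = 111.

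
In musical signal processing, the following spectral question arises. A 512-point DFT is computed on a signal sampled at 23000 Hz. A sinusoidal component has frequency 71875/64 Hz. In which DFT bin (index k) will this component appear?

DFT frequency resolution = f_s/N = 23000/512 = 2875/64 Hz
Bin index k = f_signal / resolution = 71875/64 / 2875/64 = 25
The signal frequency 71875/64 Hz falls in DFT bin k = 25.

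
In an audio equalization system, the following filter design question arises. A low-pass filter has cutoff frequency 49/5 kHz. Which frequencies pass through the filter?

A low-pass filter passes all frequencies below the cutoff frequency 49/5 kHz and attenuates higher frequencies.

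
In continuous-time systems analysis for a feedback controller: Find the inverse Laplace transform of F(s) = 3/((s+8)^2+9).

Standard pair: w/((s+a)^2+w^2) <-> e^(-at)*sin(wt)*u(t)
With a=8, w=3: f(t) = e^(-8t)*sin(3t)*u(t)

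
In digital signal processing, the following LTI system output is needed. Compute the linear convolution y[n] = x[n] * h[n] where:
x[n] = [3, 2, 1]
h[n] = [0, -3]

y[n] = sum_k x[k]*h[n-k]. Output length = len(x) + len(h) - 1 = 3 + 2 - 1 = 4.
y[0] = 3*0 = 0
y[1] = 2*0 + 3*-3 = -9
y[2] = 1*0 + 2*-3 = -6
y[3] = 1*-3 = -3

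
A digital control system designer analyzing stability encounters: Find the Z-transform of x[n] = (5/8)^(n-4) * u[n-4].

Time-shifting property: if X(z) = Z{x[n]}, then Z{x[n-d]} = z^(-d) * X(z)
X(z) = z/(z - 5/8) for x[n] = (5/8)^n * u[n]
Z{x[n-4]} = z^(-4) * z/(z - 5/8) = z^(-3)/(z - 5/8)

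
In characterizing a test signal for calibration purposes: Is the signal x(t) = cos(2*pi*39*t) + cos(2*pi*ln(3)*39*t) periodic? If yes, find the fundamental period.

f1 = 39 Hz, f2 = 39*ln(3) Hz
Ratio f2/f1 = ln(3), which is irrational.
Since the frequency ratio is irrational, no common period exists.
The signal is not periodic.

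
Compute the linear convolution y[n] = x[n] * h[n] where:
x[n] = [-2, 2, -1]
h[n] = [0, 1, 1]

y[n] = sum_k x[k]*h[n-k]. Output length = len(x) + len(h) - 1 = 3 + 3 - 1 = 5.
y[0] = -2*0 = 0
y[1] = 2*0 + -2*1 = -2
y[2] = -1*0 + 2*1 + -2*1 = 0
y[3] = -1*1 + 2*1 = 1
y[4] = -1*1 = -1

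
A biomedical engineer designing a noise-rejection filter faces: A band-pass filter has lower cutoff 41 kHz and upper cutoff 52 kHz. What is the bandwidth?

Bandwidth = f_high - f_low
= 52 kHz - 41 kHz = 11 kHz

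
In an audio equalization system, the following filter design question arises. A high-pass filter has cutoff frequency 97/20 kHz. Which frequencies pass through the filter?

A high-pass filter passes all frequencies above the cutoff frequency 97/20 kHz and attenuates lower frequencies.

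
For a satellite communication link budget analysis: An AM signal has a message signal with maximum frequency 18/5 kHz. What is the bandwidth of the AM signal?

In AM (double-sideband), the bandwidth is twice the message frequency.
BW = 2 * f_m = 2 * 18/5 kHz = 36/5 kHz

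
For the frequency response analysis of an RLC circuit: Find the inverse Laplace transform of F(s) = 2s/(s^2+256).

Standard pair: s/(s^2+w^2) <-> cos(wt)*u(t)
With k=2, w=16: f(t) = 2*cos(16t)*u(t)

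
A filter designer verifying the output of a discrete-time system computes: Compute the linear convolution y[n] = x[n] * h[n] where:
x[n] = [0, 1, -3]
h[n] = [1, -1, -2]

y[n] = sum_k x[k]*h[n-k]. Output length = len(x) + len(h) - 1 = 3 + 3 - 1 = 5.
y[0] = 0*1 = 0
y[1] = 1*1 + 0*-1 = 1
y[2] = -3*1 + 1*-1 + 0*-2 = -4
y[3] = -3*-1 + 1*-2 = 1
y[4] = -3*-2 = 6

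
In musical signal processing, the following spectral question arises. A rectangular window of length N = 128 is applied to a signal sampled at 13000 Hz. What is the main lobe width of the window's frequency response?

For a rectangular window of length N,
the main lobe width in frequency is 2*f_s/N.
= 2*13000/128 = 1625/8 Hz
This determines the minimum frequency separation for resolving two sinusoids.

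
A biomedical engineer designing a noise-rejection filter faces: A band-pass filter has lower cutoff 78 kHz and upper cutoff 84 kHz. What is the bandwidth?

Bandwidth = f_high - f_low
= 84 kHz - 78 kHz = 6 kHz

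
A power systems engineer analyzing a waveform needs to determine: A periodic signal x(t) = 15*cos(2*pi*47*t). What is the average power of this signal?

Average power of A*cos(wt) is A^2/2.
P = 15^2 / 2 = 225/2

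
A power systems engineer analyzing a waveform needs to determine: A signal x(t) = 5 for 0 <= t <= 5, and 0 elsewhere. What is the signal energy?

Energy = integral of |x(t)|^2 dt over the signal duration
= 5^2 * 5 = 25 * 5 = 125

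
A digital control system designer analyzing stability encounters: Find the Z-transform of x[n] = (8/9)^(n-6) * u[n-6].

Time-shifting property: if X(z) = Z{x[n]}, then Z{x[n-d]} = z^(-d) * X(z)
X(z) = z/(z - 8/9) for x[n] = (8/9)^n * u[n]
Z{x[n-6]} = z^(-6) * z/(z - 8/9) = z^(-5)/(z - 8/9)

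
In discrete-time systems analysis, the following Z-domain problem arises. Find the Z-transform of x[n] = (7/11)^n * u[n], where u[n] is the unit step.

The Z-transform of a^n * u[n] is z/(z-a) for |z| > |a|.
Here a = 7/11, so X(z) = z/(z - (7/11)) = 11z/(11z - 7)
ROC: |z| > 7/11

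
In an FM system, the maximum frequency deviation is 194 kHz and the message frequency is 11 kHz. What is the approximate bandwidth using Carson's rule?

Carson's rule: BW = 2*(delta_f + f_m)
= 2*(194 + 11) kHz = 410 kHz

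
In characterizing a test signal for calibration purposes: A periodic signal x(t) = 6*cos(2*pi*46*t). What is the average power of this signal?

Average power of A*cos(wt) is A^2/2.
P = 6^2 / 2 = 36/2 = 18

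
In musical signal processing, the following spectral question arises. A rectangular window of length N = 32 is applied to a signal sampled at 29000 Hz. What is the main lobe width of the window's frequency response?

For a rectangular window of length N,
the main lobe width in frequency is 2*f_s/N.
= 2*29000/32 = 3625/2 Hz
This determines the minimum frequency separation for resolving two sinusoids.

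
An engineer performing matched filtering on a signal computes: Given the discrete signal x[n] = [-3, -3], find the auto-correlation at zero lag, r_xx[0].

The auto-correlation at zero lag r_xx[0] equals the signal energy.
r_xx[0] = sum of x[n]^2 = (-3)^2 + (-3)^2
= 9 + 9 = 18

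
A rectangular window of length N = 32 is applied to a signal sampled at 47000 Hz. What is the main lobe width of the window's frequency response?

For a rectangular window of length N,
the main lobe width in frequency is 2*f_s/N.
= 2*47000/32 = 5875/2 Hz
This determines the minimum frequency separation for resolving two sinusoids.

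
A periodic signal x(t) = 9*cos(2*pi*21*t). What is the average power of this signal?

Average power of A*cos(wt) is A^2/2.
P = 9^2 / 2 = 81/2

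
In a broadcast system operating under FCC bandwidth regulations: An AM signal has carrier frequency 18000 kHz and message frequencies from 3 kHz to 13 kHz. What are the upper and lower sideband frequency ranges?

Upper sideband (USB) = fc + [fm_low, fm_high] = 18000 + [3, 13] = [18003, 18013] kHz
Lower sideband (LSB) = fc - [fm_high, fm_low] = 18000 - [13, 3] = [17987, 17997] kHz
Total occupied spectrum: 17987 kHz to 18013 kHz (plus carrier at 18000 kHz)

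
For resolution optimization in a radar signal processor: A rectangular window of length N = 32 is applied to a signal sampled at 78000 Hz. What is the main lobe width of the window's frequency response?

For a rectangular window of length N,
the main lobe width in frequency is 2*f_s/N.
= 2*78000/32 = 4875 Hz
This determines the minimum frequency separation for resolving two sinusoids.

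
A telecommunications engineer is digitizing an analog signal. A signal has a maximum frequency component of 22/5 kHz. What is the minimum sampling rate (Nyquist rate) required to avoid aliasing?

By the Nyquist-Shannon sampling theorem,
the minimum sampling rate (Nyquist rate) must be at least 2 * f_max.
Nyquist rate = 2 * 22/5 kHz = 44/5 kHz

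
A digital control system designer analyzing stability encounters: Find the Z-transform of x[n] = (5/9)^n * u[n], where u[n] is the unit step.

The Z-transform of a^n * u[n] is z/(z-a) for |z| > |a|.
Here a = 5/9, so X(z) = z/(z - (5/9)) = 9z/(9z - 5)
ROC: |z| > 5/9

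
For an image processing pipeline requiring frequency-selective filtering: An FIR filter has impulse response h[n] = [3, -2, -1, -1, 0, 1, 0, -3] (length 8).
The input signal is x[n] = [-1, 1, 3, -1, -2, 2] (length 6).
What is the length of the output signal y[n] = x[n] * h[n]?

For linear convolution, the output length is:
len(y) = len(x) + len(h) - 1 = 6 + 8 - 1 = 13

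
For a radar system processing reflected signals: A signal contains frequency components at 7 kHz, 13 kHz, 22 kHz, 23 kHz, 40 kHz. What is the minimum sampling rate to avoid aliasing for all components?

The highest frequency component is f_max = 40 kHz.
Nyquist rate = 2 * f_max = 2 * 40 kHz = 80 kHz.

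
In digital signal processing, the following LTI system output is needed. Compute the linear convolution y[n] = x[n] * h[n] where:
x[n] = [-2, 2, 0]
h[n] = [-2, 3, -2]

y[n] = sum_k x[k]*h[n-k]. Output length = len(x) + len(h) - 1 = 3 + 3 - 1 = 5.
y[0] = -2*-2 = 4
y[1] = 2*-2 + -2*3 = -10
y[2] = 0*-2 + 2*3 + -2*-2 = 10
y[3] = 0*3 + 2*-2 = -4
y[4] = 0*-2 = 0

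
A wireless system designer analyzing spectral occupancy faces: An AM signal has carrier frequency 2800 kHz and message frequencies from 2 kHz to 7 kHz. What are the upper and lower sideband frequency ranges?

Upper sideband (USB) = fc + [fm_low, fm_high] = 2800 + [2, 7] = [2802, 2807] kHz
Lower sideband (LSB) = fc - [fm_high, fm_low] = 2800 - [7, 2] = [2793, 2798] kHz
Total occupied spectrum: 2793 kHz to 2807 kHz (plus carrier at 2800 kHz)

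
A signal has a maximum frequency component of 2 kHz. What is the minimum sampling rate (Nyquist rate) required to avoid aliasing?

By the Nyquist-Shannon sampling theorem,
the minimum sampling rate (Nyquist rate) must be at least 2 * f_max.
Nyquist rate = 2 * 2 kHz = 4 kHz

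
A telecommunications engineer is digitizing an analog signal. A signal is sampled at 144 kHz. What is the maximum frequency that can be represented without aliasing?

The maximum frequency that can be represented without aliasing
is the Nyquist frequency: f_max = f_s / 2 = 144 kHz / 2 = 72 kHz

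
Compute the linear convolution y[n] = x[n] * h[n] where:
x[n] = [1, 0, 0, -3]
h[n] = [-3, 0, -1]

y[n] = sum_k x[k]*h[n-k]. Output length = len(x) + len(h) - 1 = 4 + 3 - 1 = 6.
y[0] = 1*-3 = -3
y[1] = 0*-3 + 1*0 = 0
y[2] = 0*-3 + 0*0 + 1*-1 = -1
y[3] = -3*-3 + 0*0 + 0*-1 = 9
y[4] = -3*0 + 0*-1 = 0
y[5] = -3*-1 = 3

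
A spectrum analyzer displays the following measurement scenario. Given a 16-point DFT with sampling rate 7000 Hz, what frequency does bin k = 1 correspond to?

The frequency of DFT bin k is: f_k = k * f_s / N
f_1 = 1 * 7000 / 16 = 875/2 Hz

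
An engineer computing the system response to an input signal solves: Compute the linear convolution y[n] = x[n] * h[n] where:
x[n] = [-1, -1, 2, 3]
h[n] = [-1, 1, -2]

y[n] = sum_k x[k]*h[n-k]. Output length = len(x) + len(h) - 1 = 4 + 3 - 1 = 6.
y[0] = -1*-1 = 1
y[1] = -1*-1 + -1*1 = 0
y[2] = 2*-1 + -1*1 + -1*-2 = -1
y[3] = 3*-1 + 2*1 + -1*-2 = 1
y[4] = 3*1 + 2*-2 = -1
y[5] = 3*-2 = -6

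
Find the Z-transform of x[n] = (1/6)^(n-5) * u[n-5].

Time-shifting property: if X(z) = Z{x[n]}, then Z{x[n-d]} = z^(-d) * X(z)
X(z) = z/(z - 1/6) for x[n] = (1/6)^n * u[n]
Z{x[n-5]} = z^(-5) * z/(z - 1/6) = z^(-4)/(z - 1/6)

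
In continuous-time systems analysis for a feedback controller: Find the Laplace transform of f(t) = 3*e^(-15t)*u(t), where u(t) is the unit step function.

Standard Laplace transform pair:
e^(-at)*u(t) <-> 1/(s+a)
With a = 15: L{3*e^(-15t)*u(t)} = 3/(s+15), ROC: Re(s) > -15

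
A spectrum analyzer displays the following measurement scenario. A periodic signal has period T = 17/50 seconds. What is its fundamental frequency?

The fundamental frequency is the reciprocal of the period.
f = 1/T = 1/(17/50) = 50/17 Hz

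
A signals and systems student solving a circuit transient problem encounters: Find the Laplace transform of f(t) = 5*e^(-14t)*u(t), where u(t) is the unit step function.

Standard Laplace transform pair:
e^(-at)*u(t) <-> 1/(s+a)
With a = 14: L{5*e^(-14t)*u(t)} = 5/(s+14), ROC: Re(s) > -14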